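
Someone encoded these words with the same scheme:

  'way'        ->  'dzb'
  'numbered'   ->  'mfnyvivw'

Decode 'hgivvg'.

Each pair mirrors across the alphabet (w↔d, a↔z, y↔b): positions sum to 25. This is the alphabet-reversal cipher (Atbash): a becomes z, b becomes y, etc.
Reversing it on hgivvg: h↔s, g↔t, i↔r, v↔e, v↔e, g↔t.

street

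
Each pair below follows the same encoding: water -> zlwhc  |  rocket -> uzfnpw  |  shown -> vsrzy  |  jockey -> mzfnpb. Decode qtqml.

A repeating key of period 3 is used — shifts +3, +11, +3 over and over.
Reversing it on qtqml: q−3=n, t−11=i, q−3=n, m−3=j, l−11=a.

ninja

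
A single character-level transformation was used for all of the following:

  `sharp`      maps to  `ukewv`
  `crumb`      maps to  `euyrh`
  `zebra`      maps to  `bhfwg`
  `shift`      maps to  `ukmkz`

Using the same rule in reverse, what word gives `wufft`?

In sharp: s→u is +2, h→k is +3, a→e is +4, r→w is +5 — the shift increases by 1 each position. Each letter shifts forward by (position + 2), i.e. 2, 3, 4, … — the shift grows by one for each successive letter.
Decoding wufft: w−2=u, u−3=r, f−4=b, f−5=a, t−6=n.

urban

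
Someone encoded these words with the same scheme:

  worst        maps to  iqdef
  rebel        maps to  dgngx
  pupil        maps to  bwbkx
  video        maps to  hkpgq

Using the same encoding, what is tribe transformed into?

fdkng

The shift depends on letter class: consonant w→i is +12, but vowel o→q is +2. Vowels shift forward by 2 and consonants shift forward by 12.
Applying it to tribe: t(cons)+12=f, r(cons)+12=d, i(vowel)+2=k, b(cons)+12=n, e(vowel)+2=g.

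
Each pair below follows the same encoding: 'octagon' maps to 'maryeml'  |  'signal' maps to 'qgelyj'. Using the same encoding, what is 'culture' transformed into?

Compare letters: o→m is +24, c→a is +24, t→r is +24 — a constant shift. It's a constant shift of +24 (ROT24).
Applying it to culture: c+24=a, u+24=s, l+24=j, t+24=r, u+24=s, r+24=p, e+24=c.

asjrspc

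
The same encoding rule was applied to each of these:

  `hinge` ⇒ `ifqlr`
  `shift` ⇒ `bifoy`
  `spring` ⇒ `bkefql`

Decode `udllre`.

dagger

Each letter's alphabet position (a=0..z=25) is mapped through 23·x+3 mod 26 — an affine cipher.
Reversing it on udllre: u(20)→17·(20−3)≡3=d; d(3)→17·(3−3)≡0=a; l(11)→17·(11−3)≡6=g; l(11)→17·(11−3)≡6=g; r(17)→17·(17−3)≡4=e; e(4)→17·(4−3)≡17=r (all mod 26).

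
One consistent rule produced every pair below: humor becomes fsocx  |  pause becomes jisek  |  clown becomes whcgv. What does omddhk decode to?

middle

h(7)→f(5) and u(20)→s(18) fit y≡7x+8 (mod 26); the inverse of 7 mod 26 is 15. Each letter's alphabet position (a=0..z=25) is mapped through 7·x+8 mod 26 — an affine cipher.
Reversing it on omddhk: o(14)→15·(14−8)≡12=m; m(12)→15·(12−8)≡8=i; d(3)→15·(3−8)≡3=d; d(3)→15·(3−8)≡3=d; h(7)→15·(7−8)≡11=l; k(10)→15·(10−8)≡4=e (all mod 26).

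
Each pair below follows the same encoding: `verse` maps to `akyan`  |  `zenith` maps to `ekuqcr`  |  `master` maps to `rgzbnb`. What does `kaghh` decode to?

fuzzy

In verse: v→a is +5, e→k is +6, r→y is +7, s→a is +8 — the shift increases by 1 each position. The shift increases by 1 at each position, starting from +5: 5, 6, 7, ….
Undoing it on kaghh: k−5=f, a−6=u, g−7=z, h−8=z, h−9=y.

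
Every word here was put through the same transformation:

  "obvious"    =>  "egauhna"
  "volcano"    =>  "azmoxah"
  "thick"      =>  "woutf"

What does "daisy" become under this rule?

The output letters match the input read backwards, each shifted +12: obvious reversed is suoivbo. Read the word backwards and shift each letter +12.
On daisy: reverse → ysiad; then shift: y+12=k, s+12=e, i+12=u, a+12=m, d+12=p.

keump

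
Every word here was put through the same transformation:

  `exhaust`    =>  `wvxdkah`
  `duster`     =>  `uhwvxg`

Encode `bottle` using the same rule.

The output letters match the input read backwards, each shifted +3: exhaust reversed is tsuahxe. Two steps: reverse the string, then apply a Caesar shift of +3.
On bottle: reverse → elttob; then shift: e+3=h, l+3=o, t+3=w, t+3=w, o+3=r, b+3=e.

howwre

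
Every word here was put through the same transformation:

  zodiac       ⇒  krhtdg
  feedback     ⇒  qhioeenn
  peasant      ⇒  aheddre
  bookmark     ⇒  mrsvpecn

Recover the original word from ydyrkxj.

naughty

A repeating key of period 3 is used — shifts +11, +3, +4 over and over.
Undoing it on ydyrkxj: y−11=n, d−3=a, y−4=u, r−11=g, k−3=h, x−4=t, j−11=y.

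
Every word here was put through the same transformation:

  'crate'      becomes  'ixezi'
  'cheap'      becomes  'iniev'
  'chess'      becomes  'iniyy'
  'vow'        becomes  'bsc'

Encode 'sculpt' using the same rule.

yiyrvz

The shift depends on letter class: consonant c→i is +6, but vowel a→e is +4. Two shifts are in play — +4 for a/e/i/o/u, +6 for every other letter.
Applying it to sculpt: s(cons)+6=y, c(cons)+6=i, u(vowel)+4=y, l(cons)+6=r, p(cons)+6=v, t(cons)+6=z.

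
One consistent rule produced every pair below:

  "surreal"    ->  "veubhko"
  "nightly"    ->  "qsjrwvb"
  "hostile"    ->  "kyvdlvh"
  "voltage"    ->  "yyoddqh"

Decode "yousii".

verify

Shifts by position in surreal: pos 0: s→v (+3), pos 1: u→e (+10), pos 2: r→u (+3), pos 3: r→b (+10) — repeating every 2. It's a Vigenère-style cipher with numeric key [3,10]: position i shifts by key[i mod 2].
Decoding yousii: y−3=v, o−10=e, u−3=r, s−10=i, i−3=f, i−10=y.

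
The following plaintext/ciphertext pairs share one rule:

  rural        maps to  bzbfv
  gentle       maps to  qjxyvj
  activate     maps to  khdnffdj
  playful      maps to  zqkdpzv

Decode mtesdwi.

Shifts by position in rural: pos 0: r→b (+10), pos 1: u→z (+5), pos 2: r→b (+10), pos 3: a→f (+5) — repeating every 2. A repeating key of period 2 is used — shifts +10, +5 over and over.
Reversing it on mtesdwi: m−10=c, t−5=o, e−10=u, s−5=n, d−10=t, w−5=r, i−10=y.

country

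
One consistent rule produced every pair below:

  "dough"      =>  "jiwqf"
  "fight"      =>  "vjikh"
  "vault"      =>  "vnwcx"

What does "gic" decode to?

age

Read the word backwards and shift each letter +2.
Reversing it on gic: shift back: g−2=e, i−2=g, c−2=a → ega; then reverse → age.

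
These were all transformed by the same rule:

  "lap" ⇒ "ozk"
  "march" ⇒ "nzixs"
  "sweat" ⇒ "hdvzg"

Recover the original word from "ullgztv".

Each pair mirrors across the alphabet (l↔o, a↔z, p↔k): positions sum to 25. Each letter is replaced by its mirror in the alphabet: a↔z, b↔y, c↔x, and so on (the Atbash cipher).
Decoding ullgztv: u↔f, l↔o, l↔o, g↔t, z↔a, t↔g, v↔e.

footage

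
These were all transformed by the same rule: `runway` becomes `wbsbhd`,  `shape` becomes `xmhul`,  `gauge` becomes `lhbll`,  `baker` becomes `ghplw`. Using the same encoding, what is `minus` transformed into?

rpsbx

The shift depends on letter class: consonant r→w is +5, but vowel u→b is +7. Two shifts are in play — +7 for a/e/i/o/u, +5 for every other letter.
For minus: m(cons)+5=r, i(vowel)+7=p, n(cons)+5=s, u(vowel)+7=b, s(cons)+5=x.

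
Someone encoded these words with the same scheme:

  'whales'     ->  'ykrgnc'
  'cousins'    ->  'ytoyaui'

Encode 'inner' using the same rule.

xktto

The output letters match the input read backwards, each shifted +6: whales reversed is selahw. The word is reversed, then every letter is shifted forward by 6.
On inner: reverse → renni; then shift: r+6=x, e+6=k, n+6=t, n+6=t, i+6=o.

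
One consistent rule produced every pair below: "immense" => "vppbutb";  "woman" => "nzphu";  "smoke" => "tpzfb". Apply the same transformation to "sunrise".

tduovtb

i(8)→v(21) and m(12)→p(15) fit y≡5x+7 (mod 26); the inverse of 5 mod 26 is 21. Treating letters as 0–25, the rule is x ↦ 5x + 7 (mod 26).
On sunrise: s(18)→5·18+7≡19=t; u(20)→5·20+7≡3=d; n(13)→5·13+7≡20=u; r(17)→5·17+7≡14=o; i(8)→5·8+7≡21=v; s(18)→5·18+7≡19=t; e(4)→5·4+7≡1=b (all mod 26).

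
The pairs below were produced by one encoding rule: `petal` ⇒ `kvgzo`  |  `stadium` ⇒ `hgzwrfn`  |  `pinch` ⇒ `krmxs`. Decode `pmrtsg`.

knight

Each letter is replaced by its mirror in the alphabet: a↔z, b↔y, c↔x, and so on (the Atbash cipher).
Decoding pmrtsg: p↔k, m↔n, r↔i, t↔g, s↔h, g↔t.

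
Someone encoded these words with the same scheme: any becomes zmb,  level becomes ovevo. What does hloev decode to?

Each pair mirrors across the alphabet (a↔z, n↔m, y↔b): positions sum to 25. This is the alphabet-reversal cipher (Atbash): a becomes z, b becomes y, etc.
Reversing it on hloev: h↔s, l↔o, o↔l, e↔v, v↔e.

solve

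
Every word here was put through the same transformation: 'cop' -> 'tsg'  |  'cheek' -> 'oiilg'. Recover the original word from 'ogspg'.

clock

The output letters match the input read backwards, each shifted +4: cop reversed is poc. Read the word backwards and shift each letter +4.
Decoding ogspg: shift back: o−4=k, g−4=c, s−4=o, p−4=l, g−4=c → kcolc; then reverse → clock.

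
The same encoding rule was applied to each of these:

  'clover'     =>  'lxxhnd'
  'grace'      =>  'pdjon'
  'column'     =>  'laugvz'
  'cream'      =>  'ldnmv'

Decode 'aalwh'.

Shifts by position in clover: pos 0: c→l (+9), pos 1: l→x (+12), pos 2: o→x (+9), pos 3: v→h (+12) — repeating every 2. It's a Vigenère-style cipher with numeric key [9,12]: position i shifts by key[i mod 2].
Undoing it on aalwh: a−9=r, a−12=o, l−9=c, w−12=k, h−9=y.

rocky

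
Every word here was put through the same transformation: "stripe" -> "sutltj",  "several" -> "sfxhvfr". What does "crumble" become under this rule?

The shift increases by 1 at each position, starting from +0: 0, 1, 2, ….
Applying it to crumble: c+0=c, r+1=s, u+2=w, m+3=p, b+4=f, l+5=q, e+6=k.

cswpfqk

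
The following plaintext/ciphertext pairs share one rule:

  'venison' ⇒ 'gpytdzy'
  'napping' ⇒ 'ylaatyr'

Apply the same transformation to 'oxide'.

zitop

Compare letters: v→g is +11, e→p is +11, n→y is +11 — a constant shift. This is a Caesar cipher with shift 11.
For oxide: o+11=z, x+11=i, i+11=t, d+11=o, e+11=p.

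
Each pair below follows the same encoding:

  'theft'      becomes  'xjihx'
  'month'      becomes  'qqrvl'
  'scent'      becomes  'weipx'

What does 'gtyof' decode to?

Shifts by position in theft: pos 0: t→x (+4), pos 1: h→j (+2), pos 2: e→i (+4), pos 3: f→h (+2) — repeating every 2. The shifts repeat in a cycle of length 2: positions 0,1,… shift by +4, +2, then the pattern repeats.
Reversing it on gtyof: g−4=c, t−2=r, y−4=u, o−2=m, f−4=b.

crumb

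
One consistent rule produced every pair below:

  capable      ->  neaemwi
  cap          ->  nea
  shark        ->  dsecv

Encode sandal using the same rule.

deyoew

The shift depends on letter class: consonant c→n is +11, but vowel a→e is +4. Two shifts are in play — +4 for a/e/i/o/u, +11 for every other letter.
Applying it to sandal: s(cons)+11=d, a(vowel)+4=e, n(cons)+11=y, d(cons)+11=o, a(vowel)+4=e, l(cons)+11=w.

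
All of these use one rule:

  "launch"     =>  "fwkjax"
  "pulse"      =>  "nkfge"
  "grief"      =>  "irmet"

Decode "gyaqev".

socket

l(11)→f(5) and a(0)→w(22) fit y≡15x+22 (mod 26); the inverse of 15 mod 26 is 7. Treating letters as 0–25, the rule is x ↦ 15x + 22 (mod 26).
Reversing it on gyaqev: g(6)→7·(6−22)≡18=s; y(24)→7·(24−22)≡14=o; a(0)→7·(0−22)≡2=c; q(16)→7·(16−22)≡10=k; e(4)→7·(4−22)≡4=e; v(21)→7·(21−22)≡19=t (all mod 26).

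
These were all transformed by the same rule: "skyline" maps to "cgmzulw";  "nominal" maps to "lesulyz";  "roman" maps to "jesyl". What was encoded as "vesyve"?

tomato

s(18)→c(2) and k(10)→g(6) fit y≡19x+24 (mod 26); the inverse of 19 mod 26 is 11. Each letter's alphabet position (a=0..z=25) is mapped through 19·x+24 mod 26 — an affine cipher.
Undoing it on vesyve: v(21)→11·(21−24)≡19=t; e(4)→11·(4−24)≡14=o; s(18)→11·(18−24)≡12=m; y(24)→11·(24−24)≡0=a; v(21)→11·(21−24)≡19=t; e(4)→11·(4−24)≡14=o (all mod 26).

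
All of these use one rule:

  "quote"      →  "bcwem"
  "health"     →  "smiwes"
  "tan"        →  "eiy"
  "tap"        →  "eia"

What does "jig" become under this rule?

The shift depends on letter class: consonant q→b is +11, but vowel u→c is +8. The rule splits by letter class: vowels +8, consonants +11.
For jig: j(cons)+11=u, i(vowel)+8=q, g(cons)+11=r.

uqr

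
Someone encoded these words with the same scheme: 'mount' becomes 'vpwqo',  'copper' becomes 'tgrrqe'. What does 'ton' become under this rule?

Two steps: reverse the string, then apply a Caesar shift of +2.
Applying it to ton: reverse → not; then shift: n+2=p, o+2=q, t+2=v.

pqv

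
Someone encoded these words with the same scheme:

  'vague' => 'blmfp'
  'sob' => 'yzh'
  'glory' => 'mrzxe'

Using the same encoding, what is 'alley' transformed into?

lrrpe

The shift depends on letter class: consonant v→b is +6, but vowel a→l is +11. Two shifts are in play — +11 for a/e/i/o/u, +6 for every other letter.
On alley: a(vowel)+11=l, l(cons)+6=r, l(cons)+6=r, e(vowel)+11=p, y(cons)+6=e.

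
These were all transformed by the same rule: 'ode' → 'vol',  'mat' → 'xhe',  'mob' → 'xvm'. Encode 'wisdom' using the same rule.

Two shifts are in play — +7 for a/e/i/o/u, +11 for every other letter.
For wisdom: w(cons)+11=h, i(vowel)+7=p, s(cons)+11=d, d(cons)+11=o, o(vowel)+7=v, m(cons)+11=x.

hpdovx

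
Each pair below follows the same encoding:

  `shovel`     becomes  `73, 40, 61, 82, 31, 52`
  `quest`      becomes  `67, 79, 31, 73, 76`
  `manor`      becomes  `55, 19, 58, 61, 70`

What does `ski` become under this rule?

s(#19)→73 and h(#8)→40: differences scale by 3, so n = 3·pos + 16. With a=1..z=26, the number is 3·pos + 16.
Applying it to ski: s=19→73, k=11→49, i=9→43.

73, 49, 43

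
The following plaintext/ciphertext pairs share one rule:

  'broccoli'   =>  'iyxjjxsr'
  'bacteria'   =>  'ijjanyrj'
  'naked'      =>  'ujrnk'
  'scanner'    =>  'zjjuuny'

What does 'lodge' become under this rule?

The rule splits by letter class: vowels +9, consonants +7.
Applying it to lodge: l(cons)+7=s, o(vowel)+9=x, d(cons)+7=k, g(cons)+7=n, e(vowel)+9=n.

sxknn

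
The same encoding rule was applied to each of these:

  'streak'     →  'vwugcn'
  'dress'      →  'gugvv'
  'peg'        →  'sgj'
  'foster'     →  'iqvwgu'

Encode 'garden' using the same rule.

jcuggq

Vowels shift forward by 2 and consonants shift forward by 3.
On garden: g(cons)+3=j, a(vowel)+2=c, r(cons)+3=u, d(cons)+3=g, e(vowel)+2=g, n(cons)+3=q.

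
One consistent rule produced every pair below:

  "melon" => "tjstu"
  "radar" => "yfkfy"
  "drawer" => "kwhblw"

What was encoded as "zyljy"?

steer

The shifts repeat in a cycle of length 2: positions 0,1,… shift by +7, +5, then the pattern repeats.
Undoing it on zyljy: z−7=s, y−5=t, l−7=e, j−5=e, y−7=r.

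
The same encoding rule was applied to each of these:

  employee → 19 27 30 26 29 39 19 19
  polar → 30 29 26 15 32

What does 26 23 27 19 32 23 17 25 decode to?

limerick

e is letter #5 and maps to 19: an offset of 14. Each letter is replaced by its alphabet position (a=1..z=26) + 14.
Reversing it on 26 23 27 19 32 23 17 25: 26→(26−14)÷1=12=l, 23→(23−14)÷1=9=i, 27→(27−14)÷1=13=m, 19→(19−14)÷1=5=e, 32→(32−14)÷1=18=r, 23→(23−14)÷1=9=i, 17→(17−14)÷1=3=c, 25→(25−14)÷1=11=k.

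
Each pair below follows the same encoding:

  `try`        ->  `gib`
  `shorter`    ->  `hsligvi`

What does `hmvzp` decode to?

Each pair mirrors across the alphabet (t↔g, r↔i, y↔b): positions sum to 25. This is the alphabet-reversal cipher (Atbash): a becomes z, b becomes y, etc.
Decoding hmvzp: h↔s, m↔n, v↔e, z↔a, p↔k.

sneak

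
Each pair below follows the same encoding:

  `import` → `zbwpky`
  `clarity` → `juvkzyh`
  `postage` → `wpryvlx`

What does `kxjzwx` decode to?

recipe

i(8)→z(25) and m(12)→b(1) fit y≡7x+21 (mod 26); the inverse of 7 mod 26 is 15. Treating letters as 0–25, the rule is x ↦ 7x + 21 (mod 26).
Decoding kxjzwx: k(10)→15·(10−21)≡17=r; x(23)→15·(23−21)≡4=e; j(9)→15·(9−21)≡2=c; z(25)→15·(25−21)≡8=i; w(22)→15·(22−21)≡15=p; x(23)→15·(23−21)≡4=e (all mod 26).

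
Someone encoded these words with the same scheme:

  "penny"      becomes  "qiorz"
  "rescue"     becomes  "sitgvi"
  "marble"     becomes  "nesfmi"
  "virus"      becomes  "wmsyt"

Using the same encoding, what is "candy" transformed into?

Shifts by position in penny: pos 0: p→q (+1), pos 1: e→i (+4), pos 2: n→o (+1), pos 3: n→r (+4) — repeating every 2. The shifts repeat in a cycle of length 2: positions 0,1,… shift by +1, +4, then the pattern repeats.
Applying it to candy: c+1=d, a+4=e, n+1=o, d+4=h, y+1=z.

deohz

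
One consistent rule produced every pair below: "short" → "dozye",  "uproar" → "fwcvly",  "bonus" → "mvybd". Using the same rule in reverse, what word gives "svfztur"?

A repeating key of period 2 is used — shifts +11, +7 over and over.
Decoding svfztur: s−11=h, v−7=o, f−11=u, z−7=s, t−11=i, u−7=n, r−11=g.

housing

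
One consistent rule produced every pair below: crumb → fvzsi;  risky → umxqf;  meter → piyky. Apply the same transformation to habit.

The shift increases by 1 at each position, starting from +3: 3, 4, 5, ….
On habit: h+3=k, a+4=e, b+5=g, i+6=o, t+7=a.

kegoa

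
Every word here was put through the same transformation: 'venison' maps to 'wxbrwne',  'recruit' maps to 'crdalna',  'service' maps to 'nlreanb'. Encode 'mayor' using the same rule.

Two steps: reverse the string, then apply a Caesar shift of +9.
Applying it to mayor: reverse → royam; then shift: r+9=a, o+9=x, y+9=h, a+9=j, m+9=v.

axhjv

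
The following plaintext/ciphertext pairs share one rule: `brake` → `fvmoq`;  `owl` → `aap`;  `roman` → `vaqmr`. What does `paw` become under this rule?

The shift depends on letter class: consonant b→f is +4, but vowel a→m is +12. Two shifts are in play — +12 for a/e/i/o/u, +4 for every other letter.
On paw: p(cons)+4=t, a(vowel)+12=m, w(cons)+4=a.

tma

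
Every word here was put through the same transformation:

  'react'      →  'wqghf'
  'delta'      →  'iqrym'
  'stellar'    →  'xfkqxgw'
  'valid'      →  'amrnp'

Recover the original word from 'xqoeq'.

seize

Shifts by position in react: pos 0: r→w (+5), pos 1: e→q (+12), pos 2: a→g (+6), pos 3: c→h (+5), pos 4: t→f (+12) — repeating every 3. A repeating key of period 3 is used — shifts +5, +12, +6 over and over.
Decoding xqoeq: x−5=s, q−12=e, o−6=i, e−5=z, q−12=e.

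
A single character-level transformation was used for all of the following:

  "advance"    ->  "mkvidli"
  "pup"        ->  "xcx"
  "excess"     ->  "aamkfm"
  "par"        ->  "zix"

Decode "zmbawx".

The output letters match the input read backwards, each shifted +8: advance reversed is ecnavda. Two steps: reverse the string, then apply a Caesar shift of +8.
Decoding zmbawx: shift back: z−8=r, m−8=e, b−8=t, a−8=s, w−8=o, x−8=p → retsop; then reverse → poster.

poster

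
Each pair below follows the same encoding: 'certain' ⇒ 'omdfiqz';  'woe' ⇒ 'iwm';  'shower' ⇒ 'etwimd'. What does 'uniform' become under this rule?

Vowels shift forward by 8 and consonants shift forward by 12.
For uniform: u(vowel)+8=c, n(cons)+12=z, i(vowel)+8=q, f(cons)+12=r, o(vowel)+8=w, r(cons)+12=d, m(cons)+12=y.

czqrwdy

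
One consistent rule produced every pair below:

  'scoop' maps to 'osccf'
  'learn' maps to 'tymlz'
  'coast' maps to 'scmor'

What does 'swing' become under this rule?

oakze

s(18)→o(14) and c(2)→s(18) fit y≡3x+12 (mod 26); the inverse of 3 mod 26 is 9. Each letter's alphabet position (a=0..z=25) is mapped through 3·x+12 mod 26 — an affine cipher.
On swing: s(18)→3·18+12≡14=o; w(22)→3·22+12≡0=a; i(8)→3·8+12≡10=k; n(13)→3·13+12≡25=z; g(6)→3·6+12≡4=e (all mod 26).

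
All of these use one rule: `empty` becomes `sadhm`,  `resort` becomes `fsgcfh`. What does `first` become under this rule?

twfgh

Compare letters: e→s is +14, m→a is +14, p→d is +14 — a constant shift. This is a Caesar cipher with shift 14.
On first: f+14=t, i+14=w, r+14=f, s+14=g, t+14=h.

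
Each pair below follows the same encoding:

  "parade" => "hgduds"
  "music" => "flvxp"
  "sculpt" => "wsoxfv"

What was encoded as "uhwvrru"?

rooster

Read the word backwards and shift each letter +3.
Decoding uhwvrru: shift back: u−3=r, h−3=e, w−3=t, v−3=s, r−3=o, r−3=o, u−3=r → retsoor; then reverse → rooster.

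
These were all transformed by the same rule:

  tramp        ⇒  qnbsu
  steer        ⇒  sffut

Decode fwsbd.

The output letters match the input read backwards, each shifted +1: tramp reversed is pmart. Read the word backwards and shift each letter +1.
Decoding fwsbd: shift back: f−1=e, w−1=v, s−1=r, b−1=a, d−1=c → evrac; then reverse → carve.

carve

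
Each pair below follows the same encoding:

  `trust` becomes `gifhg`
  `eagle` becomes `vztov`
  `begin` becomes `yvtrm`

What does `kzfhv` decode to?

pause

Each pair mirrors across the alphabet (t↔g, r↔i, u↔f): positions sum to 25. Each letter is replaced by its mirror in the alphabet: a↔z, b↔y, c↔x, and so on (the Atbash cipher).
Decoding kzfhv: k↔p, z↔a, f↔u, h↔s, v↔e.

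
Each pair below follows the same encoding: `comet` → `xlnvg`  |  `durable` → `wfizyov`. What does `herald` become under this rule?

svizow

Each pair mirrors across the alphabet (c↔x, o↔l, m↔n): positions sum to 25. Letters are reflected about the middle of the alphabet (position → 25−position): Atbash.
On herald: h↔s, e↔v, r↔i, a↔z, l↔o, d↔w.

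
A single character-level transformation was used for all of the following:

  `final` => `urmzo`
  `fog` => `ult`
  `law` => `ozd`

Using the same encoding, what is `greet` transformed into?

tivvg

Each pair mirrors across the alphabet (f↔u, i↔r, n↔m): positions sum to 25. Each letter is replaced by its mirror in the alphabet: a↔z, b↔y, c↔x, and so on (the Atbash cipher).
Applying it to greet: g↔t, r↔i, e↔v, e↔v, t↔g.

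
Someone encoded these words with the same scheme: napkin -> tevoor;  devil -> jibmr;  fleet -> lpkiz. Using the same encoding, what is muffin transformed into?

syljor

Shifts by position in napkin: pos 0: n→t (+6), pos 1: a→e (+4), pos 2: p→v (+6), pos 3: k→o (+4) — repeating every 2. The shifts repeat in a cycle of length 2: positions 0,1,… shift by +6, +4, then the pattern repeats.
On muffin: m+6=s, u+4=y, f+6=l, f+4=j, i+6=o, n+4=r.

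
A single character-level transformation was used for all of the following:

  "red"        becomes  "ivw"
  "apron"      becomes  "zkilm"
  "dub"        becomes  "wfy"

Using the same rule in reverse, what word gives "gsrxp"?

Each letter is replaced by its mirror in the alphabet: a↔z, b↔y, c↔x, and so on (the Atbash cipher).
Reversing it on gsrxp: g↔t, s↔h, r↔i, x↔c, p↔k.

thick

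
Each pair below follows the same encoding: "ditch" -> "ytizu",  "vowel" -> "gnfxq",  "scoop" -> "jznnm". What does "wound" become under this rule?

fnhoy

d(3)→y(24) and i(8)→t(19) fit y≡25x+1 (mod 26); the inverse of 25 mod 26 is 25. This is an affine cipher: with a=0,…,z=25, each position x becomes (25x+1) mod 26.
On wound: w(22)→25·22+1≡5=f; o(14)→25·14+1≡13=n; u(20)→25·20+1≡7=h; n(13)→25·13+1≡14=o; d(3)→25·3+1≡24=y (all mod 26).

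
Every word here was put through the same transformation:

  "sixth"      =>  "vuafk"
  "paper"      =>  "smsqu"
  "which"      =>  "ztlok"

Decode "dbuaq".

Shifts by position in sixth: pos 0: s→v (+3), pos 1: i→u (+12), pos 2: x→a (+3), pos 3: t→f (+12) — repeating every 2. It's a Vigenère-style cipher with numeric key [3,12]: position i shifts by key[i mod 2].
Undoing it on dbuaq: d−3=a, b−12=p, u−3=r, a−12=o, q−3=n.

apron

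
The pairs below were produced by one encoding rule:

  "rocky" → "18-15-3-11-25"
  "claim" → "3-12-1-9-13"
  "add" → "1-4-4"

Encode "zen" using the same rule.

26-5-14

Letters become their 1-indexed alphabet positions: a=1 … z=26.
On zen: z=26→26, e=5→5, n=14→14.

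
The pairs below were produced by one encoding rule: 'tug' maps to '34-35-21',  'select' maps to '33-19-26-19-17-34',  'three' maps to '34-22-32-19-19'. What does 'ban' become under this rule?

t is letter #20 and maps to 34: an offset of 14. Letters become their 1-based position plus 14 (so a→15, b→16, …).
Applying it to ban: b=2→16, a=1→15, n=14→28.

16-15-28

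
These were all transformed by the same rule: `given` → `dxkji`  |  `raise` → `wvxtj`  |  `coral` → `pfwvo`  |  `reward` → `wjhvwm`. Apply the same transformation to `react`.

g(6)→d(3) and i(8)→x(23) fit y≡23x+21 (mod 26); the inverse of 23 mod 26 is 17. Each letter's alphabet position (a=0..z=25) is mapped through 23·x+21 mod 26 — an affine cipher.
For react: r(17)→23·17+21≡22=w; e(4)→23·4+21≡9=j; a(0)→23·0+21≡21=v; c(2)→23·2+21≡15=p; t(19)→23·19+21≡16=q (all mod 26).

wjvpq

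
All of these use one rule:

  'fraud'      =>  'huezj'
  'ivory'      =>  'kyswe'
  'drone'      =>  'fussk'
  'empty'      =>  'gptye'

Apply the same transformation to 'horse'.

In fraud: f→h is +2, r→u is +3, a→e is +4, u→z is +5 — the shift increases by 1 each position. The shift increases by 1 at each position, starting from +2: 2, 3, 4, ….
Applying it to horse: h+2=j, o+3=r, r+4=v, s+5=x, e+6=k.

jrvxk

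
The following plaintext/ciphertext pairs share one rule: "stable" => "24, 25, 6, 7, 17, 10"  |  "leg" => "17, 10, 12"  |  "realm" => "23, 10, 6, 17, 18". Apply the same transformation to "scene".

Each letter is replaced by its alphabet position (a=1..z=26) + 5.
Applying it to scene: s=19→24, c=3→8, e=5→10, n=14→19, e=5→10.

24, 8, 10, 19, 10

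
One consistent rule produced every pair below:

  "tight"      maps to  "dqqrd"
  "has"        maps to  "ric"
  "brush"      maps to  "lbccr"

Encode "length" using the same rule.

The shift depends on letter class: consonant t→d is +10, but vowel i→q is +8. Two shifts are in play — +8 for a/e/i/o/u, +10 for every other letter.
On length: l(cons)+10=v, e(vowel)+8=m, n(cons)+10=x, g(cons)+10=q, t(cons)+10=d, h(cons)+10=r.

vmxqdr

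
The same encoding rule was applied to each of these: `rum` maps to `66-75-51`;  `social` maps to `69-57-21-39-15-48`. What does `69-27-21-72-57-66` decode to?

sector

With a=1..z=26, the number is 3·pos + 12.
Reversing it on 69-27-21-72-57-66: 69→(69−12)÷3=19=s, 27→(27−12)÷3=5=e, 21→(21−12)÷3=3=c, 72→(72−12)÷3=20=t, 57→(57−12)÷3=15=o, 66→(66−12)÷3=18=r.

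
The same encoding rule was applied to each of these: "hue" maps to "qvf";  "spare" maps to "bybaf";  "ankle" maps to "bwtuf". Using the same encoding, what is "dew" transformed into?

The shift depends on letter class: consonant h→q is +9, but vowel u→v is +1. Vowels shift forward by 1 and consonants shift forward by 9.
For dew: d(cons)+9=m, e(vowel)+1=f, w(cons)+9=f.

mff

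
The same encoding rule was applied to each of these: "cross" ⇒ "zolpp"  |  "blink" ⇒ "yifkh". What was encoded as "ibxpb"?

lease

Compare letters: c→z is +23, r→o is +23, o→l is +23 — a constant shift. Each letter is shifted forward by 23 in the alphabet (a Caesar shift of +23).
Decoding ibxpb: i−23=l, b−23=e, x−23=a, p−23=s, b−23=e.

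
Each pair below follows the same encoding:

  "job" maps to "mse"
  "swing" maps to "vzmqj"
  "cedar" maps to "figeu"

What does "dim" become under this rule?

gmp

The shift depends on letter class: consonant j→m is +3, but vowel o→s is +4. Two shifts are in play — +4 for a/e/i/o/u, +3 for every other letter.
On dim: d(cons)+3=g, i(vowel)+4=m, m(cons)+3=p.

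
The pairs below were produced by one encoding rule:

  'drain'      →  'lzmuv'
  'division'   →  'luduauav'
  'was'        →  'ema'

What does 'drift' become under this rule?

lzunb

The shift depends on letter class: consonant d→l is +8, but vowel a→m is +12. The rule splits by letter class: vowels +12, consonants +8.
On drift: d(cons)+8=l, r(cons)+8=z, i(vowel)+12=u, f(cons)+8=n, t(cons)+8=b.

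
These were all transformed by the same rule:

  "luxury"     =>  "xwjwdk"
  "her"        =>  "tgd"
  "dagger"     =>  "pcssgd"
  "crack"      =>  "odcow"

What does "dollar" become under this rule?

pqxxcd

The shift depends on letter class: consonant l→x is +12, but vowel u→w is +2. Two shifts are in play — +2 for a/e/i/o/u, +12 for every other letter.
For dollar: d(cons)+12=p, o(vowel)+2=q, l(cons)+12=x, l(cons)+12=x, a(vowel)+2=c, r(cons)+12=d.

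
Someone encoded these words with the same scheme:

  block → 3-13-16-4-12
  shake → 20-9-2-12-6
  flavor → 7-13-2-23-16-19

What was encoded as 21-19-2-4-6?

b is letter #2 and maps to 3: an offset of 1. Letters become their 1-based position plus 1 (so a→2, b→3, …).
Decoding 21-19-2-4-6: 21→(21−1)÷1=20=t, 19→(19−1)÷1=18=r, 2→(2−1)÷1=1=a, 4→(4−1)÷1=3=c, 6→(6−1)÷1=5=e.

trace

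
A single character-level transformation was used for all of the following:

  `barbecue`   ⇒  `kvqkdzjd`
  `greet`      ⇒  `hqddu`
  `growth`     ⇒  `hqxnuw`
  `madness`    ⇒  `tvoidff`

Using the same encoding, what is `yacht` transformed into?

b(1)→k(10) and a(0)→v(21) fit y≡15x+21 (mod 26); the inverse of 15 mod 26 is 7. Treating letters as 0–25, the rule is x ↦ 15x + 21 (mod 26).
For yacht: y(24)→15·24+21≡17=r; a(0)→15·0+21≡21=v; c(2)→15·2+21≡25=z; h(7)→15·7+21≡22=w; t(19)→15·19+21≡20=u (all mod 26).

rvzwu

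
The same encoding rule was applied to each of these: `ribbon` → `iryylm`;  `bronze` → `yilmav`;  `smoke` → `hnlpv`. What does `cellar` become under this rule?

xvoozi

Each pair mirrors across the alphabet (r↔i, i↔r, b↔y): positions sum to 25. This is the alphabet-reversal cipher (Atbash): a becomes z, b becomes y, etc.
Applying it to cellar: c↔x, e↔v, l↔o, l↔o, a↔z, r↔i.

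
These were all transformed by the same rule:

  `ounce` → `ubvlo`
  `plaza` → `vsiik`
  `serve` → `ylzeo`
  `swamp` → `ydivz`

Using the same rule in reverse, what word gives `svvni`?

In ounce: o→u is +6, u→b is +7, n→v is +8, c→l is +9 — the shift increases by 1 each position. Letter i (0-indexed) is shifted by i+6, so successive shifts are 6, 7, 8, ….
Undoing it on svvni: s−6=m, v−7=o, v−8=n, n−9=e, i−10=y.

money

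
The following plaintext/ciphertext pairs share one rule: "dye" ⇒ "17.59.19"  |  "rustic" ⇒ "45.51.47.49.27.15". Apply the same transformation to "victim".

d(#4)→17 and y(#25)→59: differences scale by 2, so n = 2·pos + 9. With a=1..z=26, the number is 2·pos + 9.
For victim: v=22→53, i=9→27, c=3→15, t=20→49, i=9→27, m=13→35.

53.27.15.49.27.35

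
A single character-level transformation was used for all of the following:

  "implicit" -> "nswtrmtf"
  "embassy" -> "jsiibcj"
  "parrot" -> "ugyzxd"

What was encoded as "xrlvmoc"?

slender

In implicit: i→n is +5, m→s is +6, p→w is +7, l→t is +8 — the shift increases by 1 each position. Letter i (0-indexed) is shifted by i+5, so successive shifts are 5, 6, 7, ….
Decoding xrlvmoc: x−5=s, r−6=l, l−7=e, v−8=n, m−9=d, o−10=e, c−11=r.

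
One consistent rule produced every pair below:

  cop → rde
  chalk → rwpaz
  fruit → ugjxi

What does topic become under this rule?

idexr

Compare letters: c→r is +15, o→d is +15, p→e is +15 — a constant shift. Each letter is shifted forward by 15 in the alphabet (a Caesar shift of +15).
Applying it to topic: t+15=i, o+15=d, p+15=e, i+15=x, c+15=r.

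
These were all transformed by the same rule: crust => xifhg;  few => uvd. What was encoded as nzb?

may

Each pair mirrors across the alphabet (c↔x, r↔i, u↔f): positions sum to 25. Letters are reflected about the middle of the alphabet (position → 25−position): Atbash.
Reversing it on nzb: n↔m, z↔a, b↔y.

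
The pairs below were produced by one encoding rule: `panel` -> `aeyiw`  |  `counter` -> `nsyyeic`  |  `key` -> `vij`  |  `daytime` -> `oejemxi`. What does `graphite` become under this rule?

rceasmei

The shift depends on letter class: consonant p→a is +11, but vowel a→e is +4. The rule splits by letter class: vowels +4, consonants +11.
On graphite: g(cons)+11=r, r(cons)+11=c, a(vowel)+4=e, p(cons)+11=a, h(cons)+11=s, i(vowel)+4=m, t(cons)+11=e, e(vowel)+4=i.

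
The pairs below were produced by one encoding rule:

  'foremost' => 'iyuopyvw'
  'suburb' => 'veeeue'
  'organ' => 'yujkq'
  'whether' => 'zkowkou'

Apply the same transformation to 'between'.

eowzooq

The shift depends on letter class: consonant f→i is +3, but vowel o→y is +10. The rule splits by letter class: vowels +10, consonants +3.
Applying it to between: b(cons)+3=e, e(vowel)+10=o, t(cons)+3=w, w(cons)+3=z, e(vowel)+10=o, e(vowel)+10=o, n(cons)+3=q.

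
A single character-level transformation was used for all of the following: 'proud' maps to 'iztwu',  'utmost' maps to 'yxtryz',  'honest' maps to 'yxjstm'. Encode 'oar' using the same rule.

wft

The output letters match the input read backwards, each shifted +5: proud reversed is duorp. Read the word backwards and shift each letter +5.
Applying it to oar: reverse → rao; then shift: r+5=w, a+5=f, o+5=t.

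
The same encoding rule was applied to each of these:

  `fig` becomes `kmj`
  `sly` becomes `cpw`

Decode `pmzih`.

Two steps: reverse the string, then apply a Caesar shift of +4.
Reversing it on pmzih: shift back: p−4=l, m−4=i, z−4=v, i−4=e, h−4=d → lived; then reverse → devil.

devil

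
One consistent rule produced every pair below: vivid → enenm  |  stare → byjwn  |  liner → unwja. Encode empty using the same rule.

nryyh

The shifts repeat in a cycle of length 2: positions 0,1,… shift by +9, +5, then the pattern repeats.
Applying it to empty: e+9=n, m+5=r, p+9=y, t+5=y, y+9=h.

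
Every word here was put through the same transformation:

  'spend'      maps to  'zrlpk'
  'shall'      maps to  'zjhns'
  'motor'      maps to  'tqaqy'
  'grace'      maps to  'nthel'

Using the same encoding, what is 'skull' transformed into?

Shifts by position in spend: pos 0: s→z (+7), pos 1: p→r (+2), pos 2: e→l (+7), pos 3: n→p (+2) — repeating every 2. A repeating key of period 2 is used — shifts +7, +2 over and over.
For skull: s+7=z, k+2=m, u+7=b, l+2=n, l+7=s.

zmbns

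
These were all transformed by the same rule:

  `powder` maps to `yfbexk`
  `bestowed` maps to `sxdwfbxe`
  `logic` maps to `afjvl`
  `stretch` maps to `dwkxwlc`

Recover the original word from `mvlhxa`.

p(15)→y(24) and o(14)→f(5) fit y≡19x+25 (mod 26); the inverse of 19 mod 26 is 11. Each letter's alphabet position (a=0..z=25) is mapped through 19·x+25 mod 26 — an affine cipher.
Decoding mvlhxa: m(12)→11·(12−25)≡13=n; v(21)→11·(21−25)≡8=i; l(11)→11·(11−25)≡2=c; h(7)→11·(7−25)≡10=k; x(23)→11·(23−25)≡4=e; a(0)→11·(0−25)≡11=l (all mod 26).

nickel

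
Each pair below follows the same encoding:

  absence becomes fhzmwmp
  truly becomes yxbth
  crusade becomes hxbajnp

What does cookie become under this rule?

huvsro

Letter i (0-indexed) is shifted by i+5, so successive shifts are 5, 6, 7, ….
On cookie: c+5=h, o+6=u, o+7=v, k+8=s, i+9=r, e+10=o.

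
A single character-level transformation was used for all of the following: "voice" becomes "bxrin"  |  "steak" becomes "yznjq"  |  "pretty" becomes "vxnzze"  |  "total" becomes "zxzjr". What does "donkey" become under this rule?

The shift depends on letter class: consonant v→b is +6, but vowel o→x is +9. Vowels shift forward by 9 and consonants shift forward by 6.
Applying it to donkey: d(cons)+6=j, o(vowel)+9=x, n(cons)+6=t, k(cons)+6=q, e(vowel)+9=n, y(cons)+6=e.

jxtqne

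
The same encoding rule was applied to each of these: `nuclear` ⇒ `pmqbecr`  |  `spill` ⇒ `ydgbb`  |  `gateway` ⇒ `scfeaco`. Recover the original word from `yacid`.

swamp

n(13)→p(15) and u(20)→m(12) fit y≡7x+2 (mod 26); the inverse of 7 mod 26 is 15. Treating letters as 0–25, the rule is x ↦ 7x + 2 (mod 26).
Undoing it on yacid: y(24)→15·(24−2)≡18=s; a(0)→15·(0−2)≡22=w; c(2)→15·(2−2)≡0=a; i(8)→15·(8−2)≡12=m; d(3)→15·(3−2)≡15=p (all mod 26).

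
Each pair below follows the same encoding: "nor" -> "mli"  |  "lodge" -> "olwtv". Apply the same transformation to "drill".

Each pair mirrors across the alphabet (n↔m, o↔l, r↔i): positions sum to 25. Letters are reflected about the middle of the alphabet (position → 25−position): Atbash.
For drill: d↔w, r↔i, i↔r, l↔o, l↔o.

wiroo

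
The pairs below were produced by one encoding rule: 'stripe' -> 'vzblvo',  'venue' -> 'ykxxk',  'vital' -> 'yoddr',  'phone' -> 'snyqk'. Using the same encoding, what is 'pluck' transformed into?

Shifts by position in stripe: pos 0: s→v (+3), pos 1: t→z (+6), pos 2: r→b (+10), pos 3: i→l (+3), pos 4: p→v (+6), pos 5: e→o (+10) — repeating every 3. It's a Vigenère-style cipher with numeric key [3,6,10]: position i shifts by key[i mod 3].
Applying it to pluck: p+3=s, l+6=r, u+10=e, c+3=f, k+6=q.

srefq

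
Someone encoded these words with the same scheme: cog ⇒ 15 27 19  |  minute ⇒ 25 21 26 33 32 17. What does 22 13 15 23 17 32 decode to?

jacket

c is letter #3 and maps to 15: an offset of 12. The number is (letter's place in the alphabet, a=1) + 12.
Reversing it on 22 13 15 23 17 32: 22→(22−12)÷1=10=j, 13→(13−12)÷1=1=a, 15→(15−12)÷1=3=c, 23→(23−12)÷1=11=k, 17→(17−12)÷1=5=e, 32→(32−12)÷1=20=t.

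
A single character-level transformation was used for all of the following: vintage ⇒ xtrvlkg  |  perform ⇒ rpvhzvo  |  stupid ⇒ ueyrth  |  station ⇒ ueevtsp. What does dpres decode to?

bench

Shifts by position in vintage: pos 0: v→x (+2), pos 1: i→t (+11), pos 2: n→r (+4), pos 3: t→v (+2), pos 4: a→l (+11), pos 5: g→k (+4) — repeating every 3. A repeating key of period 3 is used — shifts +2, +11, +4 over and over.
Undoing it on dpres: d−2=b, p−11=e, r−4=n, e−2=c, s−11=h.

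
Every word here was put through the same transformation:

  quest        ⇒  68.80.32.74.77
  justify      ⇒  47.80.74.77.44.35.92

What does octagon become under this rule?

q(#17)→68 and u(#21)→80: differences scale by 3, so n = 3·pos + 17. The formula is n = 3×(alphabet index, a=1) + 17.
Applying it to octagon: o=15→62, c=3→26, t=20→77, a=1→20, g=7→38, o=15→62, n=14→59.

62.26.77.20.38.62.59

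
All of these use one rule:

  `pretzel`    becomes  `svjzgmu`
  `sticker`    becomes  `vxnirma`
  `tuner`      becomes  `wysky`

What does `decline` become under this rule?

In pretzel: p→s is +3, r→v is +4, e→j is +5, t→z is +6 — the shift increases by 1 each position. Each letter shifts forward by (position + 3), i.e. 3, 4, 5, … — the shift grows by one for each successive letter.
On decline: d+3=g, e+4=i, c+5=h, l+6=r, i+7=p, n+8=v, e+9=n.

gihrpvn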